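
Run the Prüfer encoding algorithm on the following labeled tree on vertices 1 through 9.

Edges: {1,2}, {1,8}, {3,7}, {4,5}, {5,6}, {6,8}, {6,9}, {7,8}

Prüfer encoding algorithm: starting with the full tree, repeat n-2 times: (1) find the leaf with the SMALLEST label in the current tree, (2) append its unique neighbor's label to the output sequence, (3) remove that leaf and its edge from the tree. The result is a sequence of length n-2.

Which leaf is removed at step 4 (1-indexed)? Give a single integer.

Answer: 4

Derivation:
Step 1: current leaves = {2,3,4,9}. Remove leaf 2 (neighbor: 1).
Step 2: current leaves = {1,3,4,9}. Remove leaf 1 (neighbor: 8).
Step 3: current leaves = {3,4,9}. Remove leaf 3 (neighbor: 7).
Step 4: current leaves = {4,7,9}. Remove leaf 4 (neighbor: 5).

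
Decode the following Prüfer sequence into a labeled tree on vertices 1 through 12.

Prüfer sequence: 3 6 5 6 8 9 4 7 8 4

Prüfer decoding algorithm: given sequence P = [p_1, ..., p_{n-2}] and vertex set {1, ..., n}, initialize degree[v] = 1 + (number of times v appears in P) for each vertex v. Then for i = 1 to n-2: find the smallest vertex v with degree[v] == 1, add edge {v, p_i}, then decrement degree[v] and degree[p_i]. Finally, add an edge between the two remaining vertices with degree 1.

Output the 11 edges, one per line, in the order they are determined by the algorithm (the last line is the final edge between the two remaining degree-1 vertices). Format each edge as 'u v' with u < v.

Answer: 1 3
2 6
3 5
5 6
6 8
9 10
4 9
7 11
7 8
4 8
4 12

Derivation:
Initial degrees: {1:1, 2:1, 3:2, 4:3, 5:2, 6:3, 7:2, 8:3, 9:2, 10:1, 11:1, 12:1}
Step 1: smallest deg-1 vertex = 1, p_1 = 3. Add edge {1,3}. Now deg[1]=0, deg[3]=1.
Step 2: smallest deg-1 vertex = 2, p_2 = 6. Add edge {2,6}. Now deg[2]=0, deg[6]=2.
Step 3: smallest deg-1 vertex = 3, p_3 = 5. Add edge {3,5}. Now deg[3]=0, deg[5]=1.
Step 4: smallest deg-1 vertex = 5, p_4 = 6. Add edge {5,6}. Now deg[5]=0, deg[6]=1.
Step 5: smallest deg-1 vertex = 6, p_5 = 8. Add edge {6,8}. Now deg[6]=0, deg[8]=2.
Step 6: smallest deg-1 vertex = 10, p_6 = 9. Add edge {9,10}. Now deg[10]=0, deg[9]=1.
Step 7: smallest deg-1 vertex = 9, p_7 = 4. Add edge {4,9}. Now deg[9]=0, deg[4]=2.
Step 8: smallest deg-1 vertex = 11, p_8 = 7. Add edge {7,11}. Now deg[11]=0, deg[7]=1.
Step 9: smallest deg-1 vertex = 7, p_9 = 8. Add edge {7,8}. Now deg[7]=0, deg[8]=1.
Step 10: smallest deg-1 vertex = 8, p_10 = 4. Add edge {4,8}. Now deg[8]=0, deg[4]=1.
Final: two remaining deg-1 vertices are 4, 12. Add edge {4,12}.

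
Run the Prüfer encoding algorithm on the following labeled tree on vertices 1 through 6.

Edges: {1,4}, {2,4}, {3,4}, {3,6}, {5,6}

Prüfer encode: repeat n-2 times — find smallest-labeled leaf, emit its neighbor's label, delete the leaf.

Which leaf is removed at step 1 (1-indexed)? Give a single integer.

Step 1: current leaves = {1,2,5}. Remove leaf 1 (neighbor: 4).

Answer: 1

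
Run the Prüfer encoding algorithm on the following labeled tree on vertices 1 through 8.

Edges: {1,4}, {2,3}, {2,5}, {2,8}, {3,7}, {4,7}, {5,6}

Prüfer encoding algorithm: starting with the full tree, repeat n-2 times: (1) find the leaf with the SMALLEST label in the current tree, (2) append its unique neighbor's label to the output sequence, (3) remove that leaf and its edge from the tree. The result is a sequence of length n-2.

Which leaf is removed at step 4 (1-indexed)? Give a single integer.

Answer: 5

Derivation:
Step 1: current leaves = {1,6,8}. Remove leaf 1 (neighbor: 4).
Step 2: current leaves = {4,6,8}. Remove leaf 4 (neighbor: 7).
Step 3: current leaves = {6,7,8}. Remove leaf 6 (neighbor: 5).
Step 4: current leaves = {5,7,8}. Remove leaf 5 (neighbor: 2).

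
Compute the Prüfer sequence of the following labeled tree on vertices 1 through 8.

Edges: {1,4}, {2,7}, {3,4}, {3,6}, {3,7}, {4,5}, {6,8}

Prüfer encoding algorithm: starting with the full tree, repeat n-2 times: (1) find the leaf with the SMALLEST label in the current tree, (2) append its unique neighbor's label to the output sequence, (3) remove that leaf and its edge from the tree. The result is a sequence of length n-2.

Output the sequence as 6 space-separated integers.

Step 1: leaves = {1,2,5,8}. Remove smallest leaf 1, emit neighbor 4.
Step 2: leaves = {2,5,8}. Remove smallest leaf 2, emit neighbor 7.
Step 3: leaves = {5,7,8}. Remove smallest leaf 5, emit neighbor 4.
Step 4: leaves = {4,7,8}. Remove smallest leaf 4, emit neighbor 3.
Step 5: leaves = {7,8}. Remove smallest leaf 7, emit neighbor 3.
Step 6: leaves = {3,8}. Remove smallest leaf 3, emit neighbor 6.
Done: 2 vertices remain (6, 8). Sequence = [4 7 4 3 3 6]

Answer: 4 7 4 3 3 6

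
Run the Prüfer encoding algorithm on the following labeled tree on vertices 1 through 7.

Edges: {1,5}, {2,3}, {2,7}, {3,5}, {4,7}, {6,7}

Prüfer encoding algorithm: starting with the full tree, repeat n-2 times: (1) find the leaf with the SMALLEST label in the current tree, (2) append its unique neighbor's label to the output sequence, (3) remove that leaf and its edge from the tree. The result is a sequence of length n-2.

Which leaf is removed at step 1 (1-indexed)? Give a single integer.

Step 1: current leaves = {1,4,6}. Remove leaf 1 (neighbor: 5).

Answer: 1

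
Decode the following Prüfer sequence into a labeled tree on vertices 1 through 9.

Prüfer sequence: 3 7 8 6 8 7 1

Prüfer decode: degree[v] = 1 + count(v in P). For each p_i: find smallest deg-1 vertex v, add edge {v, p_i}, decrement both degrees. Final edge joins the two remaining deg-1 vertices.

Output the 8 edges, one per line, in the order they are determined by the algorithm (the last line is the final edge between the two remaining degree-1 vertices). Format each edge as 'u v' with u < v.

Initial degrees: {1:2, 2:1, 3:2, 4:1, 5:1, 6:2, 7:3, 8:3, 9:1}
Step 1: smallest deg-1 vertex = 2, p_1 = 3. Add edge {2,3}. Now deg[2]=0, deg[3]=1.
Step 2: smallest deg-1 vertex = 3, p_2 = 7. Add edge {3,7}. Now deg[3]=0, deg[7]=2.
Step 3: smallest deg-1 vertex = 4, p_3 = 8. Add edge {4,8}. Now deg[4]=0, deg[8]=2.
Step 4: smallest deg-1 vertex = 5, p_4 = 6. Add edge {5,6}. Now deg[5]=0, deg[6]=1.
Step 5: smallest deg-1 vertex = 6, p_5 = 8. Add edge {6,8}. Now deg[6]=0, deg[8]=1.
Step 6: smallest deg-1 vertex = 8, p_6 = 7. Add edge {7,8}. Now deg[8]=0, deg[7]=1.
Step 7: smallest deg-1 vertex = 7, p_7 = 1. Add edge {1,7}. Now deg[7]=0, deg[1]=1.
Final: two remaining deg-1 vertices are 1, 9. Add edge {1,9}.

Answer: 2 3
3 7
4 8
5 6
6 8
7 8
1 7
1 9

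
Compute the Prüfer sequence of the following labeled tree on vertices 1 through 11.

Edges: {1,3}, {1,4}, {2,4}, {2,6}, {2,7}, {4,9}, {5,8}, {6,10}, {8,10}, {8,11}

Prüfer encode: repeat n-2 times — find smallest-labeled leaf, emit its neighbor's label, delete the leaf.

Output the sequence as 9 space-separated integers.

Step 1: leaves = {3,5,7,9,11}. Remove smallest leaf 3, emit neighbor 1.
Step 2: leaves = {1,5,7,9,11}. Remove smallest leaf 1, emit neighbor 4.
Step 3: leaves = {5,7,9,11}. Remove smallest leaf 5, emit neighbor 8.
Step 4: leaves = {7,9,11}. Remove smallest leaf 7, emit neighbor 2.
Step 5: leaves = {9,11}. Remove smallest leaf 9, emit neighbor 4.
Step 6: leaves = {4,11}. Remove smallest leaf 4, emit neighbor 2.
Step 7: leaves = {2,11}. Remove smallest leaf 2, emit neighbor 6.
Step 8: leaves = {6,11}. Remove smallest leaf 6, emit neighbor 10.
Step 9: leaves = {10,11}. Remove smallest leaf 10, emit neighbor 8.
Done: 2 vertices remain (8, 11). Sequence = [1 4 8 2 4 2 6 10 8]

Answer: 1 4 8 2 4 2 6 10 8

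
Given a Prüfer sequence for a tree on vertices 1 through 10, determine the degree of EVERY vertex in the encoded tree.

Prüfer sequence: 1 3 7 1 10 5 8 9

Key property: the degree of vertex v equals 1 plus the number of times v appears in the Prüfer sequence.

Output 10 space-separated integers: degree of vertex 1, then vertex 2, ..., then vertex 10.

Answer: 3 1 2 1 2 1 2 2 2 2

Derivation:
p_1 = 1: count[1] becomes 1
p_2 = 3: count[3] becomes 1
p_3 = 7: count[7] becomes 1
p_4 = 1: count[1] becomes 2
p_5 = 10: count[10] becomes 1
p_6 = 5: count[5] becomes 1
p_7 = 8: count[8] becomes 1
p_8 = 9: count[9] becomes 1
Degrees (1 + count): deg[1]=1+2=3, deg[2]=1+0=1, deg[3]=1+1=2, deg[4]=1+0=1, deg[5]=1+1=2, deg[6]=1+0=1, deg[7]=1+1=2, deg[8]=1+1=2, deg[9]=1+1=2, deg[10]=1+1=2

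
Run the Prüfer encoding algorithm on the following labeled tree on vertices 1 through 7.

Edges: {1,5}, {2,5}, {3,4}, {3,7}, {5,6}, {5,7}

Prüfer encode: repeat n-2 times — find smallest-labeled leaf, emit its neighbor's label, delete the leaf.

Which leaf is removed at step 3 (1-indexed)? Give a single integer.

Answer: 4

Derivation:
Step 1: current leaves = {1,2,4,6}. Remove leaf 1 (neighbor: 5).
Step 2: current leaves = {2,4,6}. Remove leaf 2 (neighbor: 5).
Step 3: current leaves = {4,6}. Remove leaf 4 (neighbor: 3).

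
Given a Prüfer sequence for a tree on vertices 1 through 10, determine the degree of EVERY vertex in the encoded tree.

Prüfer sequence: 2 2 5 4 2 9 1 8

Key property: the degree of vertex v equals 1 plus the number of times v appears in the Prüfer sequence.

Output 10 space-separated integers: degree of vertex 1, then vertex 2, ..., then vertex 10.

p_1 = 2: count[2] becomes 1
p_2 = 2: count[2] becomes 2
p_3 = 5: count[5] becomes 1
p_4 = 4: count[4] becomes 1
p_5 = 2: count[2] becomes 3
p_6 = 9: count[9] becomes 1
p_7 = 1: count[1] becomes 1
p_8 = 8: count[8] becomes 1
Degrees (1 + count): deg[1]=1+1=2, deg[2]=1+3=4, deg[3]=1+0=1, deg[4]=1+1=2, deg[5]=1+1=2, deg[6]=1+0=1, deg[7]=1+0=1, deg[8]=1+1=2, deg[9]=1+1=2, deg[10]=1+0=1

Answer: 2 4 1 2 2 1 1 2 2 1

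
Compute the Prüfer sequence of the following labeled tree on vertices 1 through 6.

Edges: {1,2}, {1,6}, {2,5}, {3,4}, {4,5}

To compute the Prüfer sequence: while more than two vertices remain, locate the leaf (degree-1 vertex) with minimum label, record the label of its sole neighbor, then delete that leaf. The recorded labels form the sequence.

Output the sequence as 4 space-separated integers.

Answer: 4 5 2 1

Derivation:
Step 1: leaves = {3,6}. Remove smallest leaf 3, emit neighbor 4.
Step 2: leaves = {4,6}. Remove smallest leaf 4, emit neighbor 5.
Step 3: leaves = {5,6}. Remove smallest leaf 5, emit neighbor 2.
Step 4: leaves = {2,6}. Remove smallest leaf 2, emit neighbor 1.
Done: 2 vertices remain (1, 6). Sequence = [4 5 2 1]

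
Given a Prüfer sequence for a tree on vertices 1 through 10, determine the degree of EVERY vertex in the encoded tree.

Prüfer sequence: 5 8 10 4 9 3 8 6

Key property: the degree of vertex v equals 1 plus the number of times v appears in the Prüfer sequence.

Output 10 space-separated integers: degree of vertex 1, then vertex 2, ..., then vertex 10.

p_1 = 5: count[5] becomes 1
p_2 = 8: count[8] becomes 1
p_3 = 10: count[10] becomes 1
p_4 = 4: count[4] becomes 1
p_5 = 9: count[9] becomes 1
p_6 = 3: count[3] becomes 1
p_7 = 8: count[8] becomes 2
p_8 = 6: count[6] becomes 1
Degrees (1 + count): deg[1]=1+0=1, deg[2]=1+0=1, deg[3]=1+1=2, deg[4]=1+1=2, deg[5]=1+1=2, deg[6]=1+1=2, deg[7]=1+0=1, deg[8]=1+2=3, deg[9]=1+1=2, deg[10]=1+1=2

Answer: 1 1 2 2 2 2 1 3 2 2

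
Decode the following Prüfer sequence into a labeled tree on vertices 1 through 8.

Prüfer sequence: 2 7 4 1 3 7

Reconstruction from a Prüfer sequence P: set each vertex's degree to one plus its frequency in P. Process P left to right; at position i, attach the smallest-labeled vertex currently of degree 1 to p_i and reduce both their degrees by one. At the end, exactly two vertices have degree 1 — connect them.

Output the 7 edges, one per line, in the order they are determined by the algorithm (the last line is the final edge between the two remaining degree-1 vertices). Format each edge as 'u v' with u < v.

Answer: 2 5
2 7
4 6
1 4
1 3
3 7
7 8

Derivation:
Initial degrees: {1:2, 2:2, 3:2, 4:2, 5:1, 6:1, 7:3, 8:1}
Step 1: smallest deg-1 vertex = 5, p_1 = 2. Add edge {2,5}. Now deg[5]=0, deg[2]=1.
Step 2: smallest deg-1 vertex = 2, p_2 = 7. Add edge {2,7}. Now deg[2]=0, deg[7]=2.
Step 3: smallest deg-1 vertex = 6, p_3 = 4. Add edge {4,6}. Now deg[6]=0, deg[4]=1.
Step 4: smallest deg-1 vertex = 4, p_4 = 1. Add edge {1,4}. Now deg[4]=0, deg[1]=1.
Step 5: smallest deg-1 vertex = 1, p_5 = 3. Add edge {1,3}. Now deg[1]=0, deg[3]=1.
Step 6: smallest deg-1 vertex = 3, p_6 = 7. Add edge {3,7}. Now deg[3]=0, deg[7]=1.
Final: two remaining deg-1 vertices are 7, 8. Add edge {7,8}.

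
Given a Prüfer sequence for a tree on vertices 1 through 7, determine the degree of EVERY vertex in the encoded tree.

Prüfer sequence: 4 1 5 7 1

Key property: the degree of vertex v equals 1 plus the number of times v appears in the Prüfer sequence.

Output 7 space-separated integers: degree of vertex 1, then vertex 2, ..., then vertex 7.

p_1 = 4: count[4] becomes 1
p_2 = 1: count[1] becomes 1
p_3 = 5: count[5] becomes 1
p_4 = 7: count[7] becomes 1
p_5 = 1: count[1] becomes 2
Degrees (1 + count): deg[1]=1+2=3, deg[2]=1+0=1, deg[3]=1+0=1, deg[4]=1+1=2, deg[5]=1+1=2, deg[6]=1+0=1, deg[7]=1+1=2

Answer: 3 1 1 2 2 1 2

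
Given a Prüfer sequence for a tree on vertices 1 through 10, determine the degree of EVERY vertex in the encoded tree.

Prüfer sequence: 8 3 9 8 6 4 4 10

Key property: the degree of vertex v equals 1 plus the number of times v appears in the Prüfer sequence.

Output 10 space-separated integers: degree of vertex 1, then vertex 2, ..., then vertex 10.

p_1 = 8: count[8] becomes 1
p_2 = 3: count[3] becomes 1
p_3 = 9: count[9] becomes 1
p_4 = 8: count[8] becomes 2
p_5 = 6: count[6] becomes 1
p_6 = 4: count[4] becomes 1
p_7 = 4: count[4] becomes 2
p_8 = 10: count[10] becomes 1
Degrees (1 + count): deg[1]=1+0=1, deg[2]=1+0=1, deg[3]=1+1=2, deg[4]=1+2=3, deg[5]=1+0=1, deg[6]=1+1=2, deg[7]=1+0=1, deg[8]=1+2=3, deg[9]=1+1=2, deg[10]=1+1=2

Answer: 1 1 2 3 1 2 1 3 2 2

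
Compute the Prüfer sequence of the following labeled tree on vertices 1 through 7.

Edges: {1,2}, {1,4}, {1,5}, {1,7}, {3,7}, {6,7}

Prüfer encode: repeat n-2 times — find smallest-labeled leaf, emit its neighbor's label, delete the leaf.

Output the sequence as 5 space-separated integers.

Step 1: leaves = {2,3,4,5,6}. Remove smallest leaf 2, emit neighbor 1.
Step 2: leaves = {3,4,5,6}. Remove smallest leaf 3, emit neighbor 7.
Step 3: leaves = {4,5,6}. Remove smallest leaf 4, emit neighbor 1.
Step 4: leaves = {5,6}. Remove smallest leaf 5, emit neighbor 1.
Step 5: leaves = {1,6}. Remove smallest leaf 1, emit neighbor 7.
Done: 2 vertices remain (6, 7). Sequence = [1 7 1 1 7]

Answer: 1 7 1 1 7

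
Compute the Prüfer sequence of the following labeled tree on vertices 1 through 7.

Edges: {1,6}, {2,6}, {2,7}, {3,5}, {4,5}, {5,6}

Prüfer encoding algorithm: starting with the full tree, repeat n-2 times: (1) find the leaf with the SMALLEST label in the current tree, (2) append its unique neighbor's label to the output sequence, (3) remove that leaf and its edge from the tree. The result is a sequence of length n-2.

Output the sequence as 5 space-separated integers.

Answer: 6 5 5 6 2

Derivation:
Step 1: leaves = {1,3,4,7}. Remove smallest leaf 1, emit neighbor 6.
Step 2: leaves = {3,4,7}. Remove smallest leaf 3, emit neighbor 5.
Step 3: leaves = {4,7}. Remove smallest leaf 4, emit neighbor 5.
Step 4: leaves = {5,7}. Remove smallest leaf 5, emit neighbor 6.
Step 5: leaves = {6,7}. Remove smallest leaf 6, emit neighbor 2.
Done: 2 vertices remain (2, 7). Sequence = [6 5 5 6 2]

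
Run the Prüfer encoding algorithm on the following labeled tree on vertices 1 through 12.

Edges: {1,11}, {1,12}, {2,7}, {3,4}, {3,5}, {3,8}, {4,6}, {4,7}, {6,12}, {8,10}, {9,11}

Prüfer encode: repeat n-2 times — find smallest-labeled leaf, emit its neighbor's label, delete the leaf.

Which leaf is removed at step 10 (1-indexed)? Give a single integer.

Answer: 11

Derivation:
Step 1: current leaves = {2,5,9,10}. Remove leaf 2 (neighbor: 7).
Step 2: current leaves = {5,7,9,10}. Remove leaf 5 (neighbor: 3).
Step 3: current leaves = {7,9,10}. Remove leaf 7 (neighbor: 4).
Step 4: current leaves = {9,10}. Remove leaf 9 (neighbor: 11).
Step 5: current leaves = {10,11}. Remove leaf 10 (neighbor: 8).
Step 6: current leaves = {8,11}. Remove leaf 8 (neighbor: 3).
Step 7: current leaves = {3,11}. Remove leaf 3 (neighbor: 4).
Step 8: current leaves = {4,11}. Remove leaf 4 (neighbor: 6).
Step 9: current leaves = {6,11}. Remove leaf 6 (neighbor: 12).
Step 10: current leaves = {11,12}. Remove leaf 11 (neighbor: 1).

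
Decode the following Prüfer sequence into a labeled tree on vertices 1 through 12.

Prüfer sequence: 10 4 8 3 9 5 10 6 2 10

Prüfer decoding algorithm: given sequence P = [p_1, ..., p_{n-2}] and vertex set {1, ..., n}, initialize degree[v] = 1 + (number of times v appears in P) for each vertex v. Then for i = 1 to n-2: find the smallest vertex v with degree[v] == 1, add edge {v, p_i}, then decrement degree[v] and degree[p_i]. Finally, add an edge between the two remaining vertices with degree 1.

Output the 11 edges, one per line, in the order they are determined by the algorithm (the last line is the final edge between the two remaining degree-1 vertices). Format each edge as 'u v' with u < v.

Answer: 1 10
4 7
4 8
3 8
3 9
5 9
5 10
6 11
2 6
2 10
10 12

Derivation:
Initial degrees: {1:1, 2:2, 3:2, 4:2, 5:2, 6:2, 7:1, 8:2, 9:2, 10:4, 11:1, 12:1}
Step 1: smallest deg-1 vertex = 1, p_1 = 10. Add edge {1,10}. Now deg[1]=0, deg[10]=3.
Step 2: smallest deg-1 vertex = 7, p_2 = 4. Add edge {4,7}. Now deg[7]=0, deg[4]=1.
Step 3: smallest deg-1 vertex = 4, p_3 = 8. Add edge {4,8}. Now deg[4]=0, deg[8]=1.
Step 4: smallest deg-1 vertex = 8, p_4 = 3. Add edge {3,8}. Now deg[8]=0, deg[3]=1.
Step 5: smallest deg-1 vertex = 3, p_5 = 9. Add edge {3,9}. Now deg[3]=0, deg[9]=1.
Step 6: smallest deg-1 vertex = 9, p_6 = 5. Add edge {5,9}. Now deg[9]=0, deg[5]=1.
Step 7: smallest deg-1 vertex = 5, p_7 = 10. Add edge {5,10}. Now deg[5]=0, deg[10]=2.
Step 8: smallest deg-1 vertex = 11, p_8 = 6. Add edge {6,11}. Now deg[11]=0, deg[6]=1.
Step 9: smallest deg-1 vertex = 6, p_9 = 2. Add edge {2,6}. Now deg[6]=0, deg[2]=1.
Step 10: smallest deg-1 vertex = 2, p_10 = 10. Add edge {2,10}. Now deg[2]=0, deg[10]=1.
Final: two remaining deg-1 vertices are 10, 12. Add edge {10,12}.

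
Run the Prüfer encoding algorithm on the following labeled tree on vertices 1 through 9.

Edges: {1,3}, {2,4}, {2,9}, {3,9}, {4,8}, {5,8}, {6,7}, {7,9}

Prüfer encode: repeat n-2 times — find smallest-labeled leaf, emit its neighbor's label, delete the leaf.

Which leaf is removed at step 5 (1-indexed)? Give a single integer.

Answer: 7

Derivation:
Step 1: current leaves = {1,5,6}. Remove leaf 1 (neighbor: 3).
Step 2: current leaves = {3,5,6}. Remove leaf 3 (neighbor: 9).
Step 3: current leaves = {5,6}. Remove leaf 5 (neighbor: 8).
Step 4: current leaves = {6,8}. Remove leaf 6 (neighbor: 7).
Step 5: current leaves = {7,8}. Remove leaf 7 (neighbor: 9).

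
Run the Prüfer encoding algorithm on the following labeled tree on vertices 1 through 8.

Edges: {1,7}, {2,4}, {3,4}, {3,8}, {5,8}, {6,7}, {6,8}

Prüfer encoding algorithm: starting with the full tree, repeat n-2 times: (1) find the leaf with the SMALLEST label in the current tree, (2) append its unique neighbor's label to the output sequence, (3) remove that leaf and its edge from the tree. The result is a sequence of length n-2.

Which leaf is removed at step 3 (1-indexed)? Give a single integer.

Step 1: current leaves = {1,2,5}. Remove leaf 1 (neighbor: 7).
Step 2: current leaves = {2,5,7}. Remove leaf 2 (neighbor: 4).
Step 3: current leaves = {4,5,7}. Remove leaf 4 (neighbor: 3).

Answer: 4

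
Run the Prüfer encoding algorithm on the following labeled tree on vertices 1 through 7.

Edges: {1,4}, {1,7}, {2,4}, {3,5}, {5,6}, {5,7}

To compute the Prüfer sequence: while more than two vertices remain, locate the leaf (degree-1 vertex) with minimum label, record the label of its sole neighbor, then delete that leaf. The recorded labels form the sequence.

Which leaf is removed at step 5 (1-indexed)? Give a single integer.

Answer: 6

Derivation:
Step 1: current leaves = {2,3,6}. Remove leaf 2 (neighbor: 4).
Step 2: current leaves = {3,4,6}. Remove leaf 3 (neighbor: 5).
Step 3: current leaves = {4,6}. Remove leaf 4 (neighbor: 1).
Step 4: current leaves = {1,6}. Remove leaf 1 (neighbor: 7).
Step 5: current leaves = {6,7}. Remove leaf 6 (neighbor: 5).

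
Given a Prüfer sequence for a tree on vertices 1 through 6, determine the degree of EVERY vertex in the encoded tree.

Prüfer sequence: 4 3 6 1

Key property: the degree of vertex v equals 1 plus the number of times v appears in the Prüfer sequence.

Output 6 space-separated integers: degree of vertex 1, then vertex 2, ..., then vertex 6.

Answer: 2 1 2 2 1 2

Derivation:
p_1 = 4: count[4] becomes 1
p_2 = 3: count[3] becomes 1
p_3 = 6: count[6] becomes 1
p_4 = 1: count[1] becomes 1
Degrees (1 + count): deg[1]=1+1=2, deg[2]=1+0=1, deg[3]=1+1=2, deg[4]=1+1=2, deg[5]=1+0=1, deg[6]=1+1=2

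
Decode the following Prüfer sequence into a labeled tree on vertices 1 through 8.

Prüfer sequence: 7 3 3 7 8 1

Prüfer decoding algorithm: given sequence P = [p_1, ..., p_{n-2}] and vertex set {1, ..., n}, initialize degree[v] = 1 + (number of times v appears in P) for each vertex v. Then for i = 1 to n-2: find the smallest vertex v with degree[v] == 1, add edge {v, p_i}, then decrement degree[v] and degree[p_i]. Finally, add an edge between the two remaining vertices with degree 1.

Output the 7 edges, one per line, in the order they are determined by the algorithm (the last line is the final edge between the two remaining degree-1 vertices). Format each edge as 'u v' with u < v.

Initial degrees: {1:2, 2:1, 3:3, 4:1, 5:1, 6:1, 7:3, 8:2}
Step 1: smallest deg-1 vertex = 2, p_1 = 7. Add edge {2,7}. Now deg[2]=0, deg[7]=2.
Step 2: smallest deg-1 vertex = 4, p_2 = 3. Add edge {3,4}. Now deg[4]=0, deg[3]=2.
Step 3: smallest deg-1 vertex = 5, p_3 = 3. Add edge {3,5}. Now deg[5]=0, deg[3]=1.
Step 4: smallest deg-1 vertex = 3, p_4 = 7. Add edge {3,7}. Now deg[3]=0, deg[7]=1.
Step 5: smallest deg-1 vertex = 6, p_5 = 8. Add edge {6,8}. Now deg[6]=0, deg[8]=1.
Step 6: smallest deg-1 vertex = 7, p_6 = 1. Add edge {1,7}. Now deg[7]=0, deg[1]=1.
Final: two remaining deg-1 vertices are 1, 8. Add edge {1,8}.

Answer: 2 7
3 4
3 5
3 7
6 8
1 7
1 8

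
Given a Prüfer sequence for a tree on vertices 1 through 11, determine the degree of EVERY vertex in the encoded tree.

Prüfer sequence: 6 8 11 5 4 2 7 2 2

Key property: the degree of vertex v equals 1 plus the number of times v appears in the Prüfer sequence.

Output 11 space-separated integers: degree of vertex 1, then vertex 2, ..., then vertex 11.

p_1 = 6: count[6] becomes 1
p_2 = 8: count[8] becomes 1
p_3 = 11: count[11] becomes 1
p_4 = 5: count[5] becomes 1
p_5 = 4: count[4] becomes 1
p_6 = 2: count[2] becomes 1
p_7 = 7: count[7] becomes 1
p_8 = 2: count[2] becomes 2
p_9 = 2: count[2] becomes 3
Degrees (1 + count): deg[1]=1+0=1, deg[2]=1+3=4, deg[3]=1+0=1, deg[4]=1+1=2, deg[5]=1+1=2, deg[6]=1+1=2, deg[7]=1+1=2, deg[8]=1+1=2, deg[9]=1+0=1, deg[10]=1+0=1, deg[11]=1+1=2

Answer: 1 4 1 2 2 2 2 2 1 1 2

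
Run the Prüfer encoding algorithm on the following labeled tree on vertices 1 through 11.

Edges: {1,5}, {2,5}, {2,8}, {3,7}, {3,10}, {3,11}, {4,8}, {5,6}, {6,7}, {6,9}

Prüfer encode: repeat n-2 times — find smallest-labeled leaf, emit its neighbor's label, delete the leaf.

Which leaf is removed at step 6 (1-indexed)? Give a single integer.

Step 1: current leaves = {1,4,9,10,11}. Remove leaf 1 (neighbor: 5).
Step 2: current leaves = {4,9,10,11}. Remove leaf 4 (neighbor: 8).
Step 3: current leaves = {8,9,10,11}. Remove leaf 8 (neighbor: 2).
Step 4: current leaves = {2,9,10,11}. Remove leaf 2 (neighbor: 5).
Step 5: current leaves = {5,9,10,11}. Remove leaf 5 (neighbor: 6).
Step 6: current leaves = {9,10,11}. Remove leaf 9 (neighbor: 6).

Answer: 9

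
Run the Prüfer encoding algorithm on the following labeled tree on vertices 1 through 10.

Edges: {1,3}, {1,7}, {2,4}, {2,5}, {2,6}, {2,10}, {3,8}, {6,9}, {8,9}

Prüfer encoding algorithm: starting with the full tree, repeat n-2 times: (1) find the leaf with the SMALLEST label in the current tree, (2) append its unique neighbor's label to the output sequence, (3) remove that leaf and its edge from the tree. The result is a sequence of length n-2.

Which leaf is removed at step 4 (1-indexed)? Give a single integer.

Answer: 1

Derivation:
Step 1: current leaves = {4,5,7,10}. Remove leaf 4 (neighbor: 2).
Step 2: current leaves = {5,7,10}. Remove leaf 5 (neighbor: 2).
Step 3: current leaves = {7,10}. Remove leaf 7 (neighbor: 1).
Step 4: current leaves = {1,10}. Remove leaf 1 (neighbor: 3).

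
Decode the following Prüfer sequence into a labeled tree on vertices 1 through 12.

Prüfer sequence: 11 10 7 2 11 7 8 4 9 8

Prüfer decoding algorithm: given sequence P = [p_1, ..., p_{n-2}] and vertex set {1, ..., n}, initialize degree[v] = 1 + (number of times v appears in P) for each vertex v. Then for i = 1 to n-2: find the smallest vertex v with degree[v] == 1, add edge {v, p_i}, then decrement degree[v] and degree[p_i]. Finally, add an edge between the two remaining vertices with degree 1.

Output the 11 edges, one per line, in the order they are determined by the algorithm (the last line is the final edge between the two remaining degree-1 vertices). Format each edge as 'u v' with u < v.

Answer: 1 11
3 10
5 7
2 6
2 11
7 10
7 8
4 11
4 9
8 9
8 12

Derivation:
Initial degrees: {1:1, 2:2, 3:1, 4:2, 5:1, 6:1, 7:3, 8:3, 9:2, 10:2, 11:3, 12:1}
Step 1: smallest deg-1 vertex = 1, p_1 = 11. Add edge {1,11}. Now deg[1]=0, deg[11]=2.
Step 2: smallest deg-1 vertex = 3, p_2 = 10. Add edge {3,10}. Now deg[3]=0, deg[10]=1.
Step 3: smallest deg-1 vertex = 5, p_3 = 7. Add edge {5,7}. Now deg[5]=0, deg[7]=2.
Step 4: smallest deg-1 vertex = 6, p_4 = 2. Add edge {2,6}. Now deg[6]=0, deg[2]=1.
Step 5: smallest deg-1 vertex = 2, p_5 = 11. Add edge {2,11}. Now deg[2]=0, deg[11]=1.
Step 6: smallest deg-1 vertex = 10, p_6 = 7. Add edge {7,10}. Now deg[10]=0, deg[7]=1.
Step 7: smallest deg-1 vertex = 7, p_7 = 8. Add edge {7,8}. Now deg[7]=0, deg[8]=2.
Step 8: smallest deg-1 vertex = 11, p_8 = 4. Add edge {4,11}. Now deg[11]=0, deg[4]=1.
Step 9: smallest deg-1 vertex = 4, p_9 = 9. Add edge {4,9}. Now deg[4]=0, deg[9]=1.
Step 10: smallest deg-1 vertex = 9, p_10 = 8. Add edge {8,9}. Now deg[9]=0, deg[8]=1.
Final: two remaining deg-1 vertices are 8, 12. Add edge {8,12}.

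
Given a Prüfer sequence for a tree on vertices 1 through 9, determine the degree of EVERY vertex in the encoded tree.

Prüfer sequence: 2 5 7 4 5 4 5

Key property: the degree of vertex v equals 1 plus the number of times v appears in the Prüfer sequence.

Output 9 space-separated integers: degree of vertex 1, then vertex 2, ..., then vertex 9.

p_1 = 2: count[2] becomes 1
p_2 = 5: count[5] becomes 1
p_3 = 7: count[7] becomes 1
p_4 = 4: count[4] becomes 1
p_5 = 5: count[5] becomes 2
p_6 = 4: count[4] becomes 2
p_7 = 5: count[5] becomes 3
Degrees (1 + count): deg[1]=1+0=1, deg[2]=1+1=2, deg[3]=1+0=1, deg[4]=1+2=3, deg[5]=1+3=4, deg[6]=1+0=1, deg[7]=1+1=2, deg[8]=1+0=1, deg[9]=1+0=1

Answer: 1 2 1 3 4 1 2 1 1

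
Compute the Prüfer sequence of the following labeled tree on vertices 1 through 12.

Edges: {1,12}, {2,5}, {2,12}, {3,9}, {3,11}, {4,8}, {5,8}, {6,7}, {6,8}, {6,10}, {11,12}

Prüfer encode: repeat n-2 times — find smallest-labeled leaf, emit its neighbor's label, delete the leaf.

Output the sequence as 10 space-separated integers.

Step 1: leaves = {1,4,7,9,10}. Remove smallest leaf 1, emit neighbor 12.
Step 2: leaves = {4,7,9,10}. Remove smallest leaf 4, emit neighbor 8.
Step 3: leaves = {7,9,10}. Remove smallest leaf 7, emit neighbor 6.
Step 4: leaves = {9,10}. Remove smallest leaf 9, emit neighbor 3.
Step 5: leaves = {3,10}. Remove smallest leaf 3, emit neighbor 11.
Step 6: leaves = {10,11}. Remove smallest leaf 10, emit neighbor 6.
Step 7: leaves = {6,11}. Remove smallest leaf 6, emit neighbor 8.
Step 8: leaves = {8,11}. Remove smallest leaf 8, emit neighbor 5.
Step 9: leaves = {5,11}. Remove smallest leaf 5, emit neighbor 2.
Step 10: leaves = {2,11}. Remove smallest leaf 2, emit neighbor 12.
Done: 2 vertices remain (11, 12). Sequence = [12 8 6 3 11 6 8 5 2 12]

Answer: 12 8 6 3 11 6 8 5 2 12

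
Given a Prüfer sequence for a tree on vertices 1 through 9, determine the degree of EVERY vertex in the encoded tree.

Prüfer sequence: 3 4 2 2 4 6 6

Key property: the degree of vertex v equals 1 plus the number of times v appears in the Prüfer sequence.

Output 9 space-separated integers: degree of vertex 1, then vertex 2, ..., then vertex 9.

p_1 = 3: count[3] becomes 1
p_2 = 4: count[4] becomes 1
p_3 = 2: count[2] becomes 1
p_4 = 2: count[2] becomes 2
p_5 = 4: count[4] becomes 2
p_6 = 6: count[6] becomes 1
p_7 = 6: count[6] becomes 2
Degrees (1 + count): deg[1]=1+0=1, deg[2]=1+2=3, deg[3]=1+1=2, deg[4]=1+2=3, deg[5]=1+0=1, deg[6]=1+2=3, deg[7]=1+0=1, deg[8]=1+0=1, deg[9]=1+0=1

Answer: 1 3 2 3 1 3 1 1 1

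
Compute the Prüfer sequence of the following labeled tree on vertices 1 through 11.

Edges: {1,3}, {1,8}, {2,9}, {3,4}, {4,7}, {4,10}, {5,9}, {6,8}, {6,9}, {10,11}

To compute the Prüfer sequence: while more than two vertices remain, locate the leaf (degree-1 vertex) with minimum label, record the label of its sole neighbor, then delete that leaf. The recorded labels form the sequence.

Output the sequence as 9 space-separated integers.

Answer: 9 9 4 6 8 1 3 4 10

Derivation:
Step 1: leaves = {2,5,7,11}. Remove smallest leaf 2, emit neighbor 9.
Step 2: leaves = {5,7,11}. Remove smallest leaf 5, emit neighbor 9.
Step 3: leaves = {7,9,11}. Remove smallest leaf 7, emit neighbor 4.
Step 4: leaves = {9,11}. Remove smallest leaf 9, emit neighbor 6.
Step 5: leaves = {6,11}. Remove smallest leaf 6, emit neighbor 8.
Step 6: leaves = {8,11}. Remove smallest leaf 8, emit neighbor 1.
Step 7: leaves = {1,11}. Remove smallest leaf 1, emit neighbor 3.
Step 8: leaves = {3,11}. Remove smallest leaf 3, emit neighbor 4.
Step 9: leaves = {4,11}. Remove smallest leaf 4, emit neighbor 10.
Done: 2 vertices remain (10, 11). Sequence = [9 9 4 6 8 1 3 4 10]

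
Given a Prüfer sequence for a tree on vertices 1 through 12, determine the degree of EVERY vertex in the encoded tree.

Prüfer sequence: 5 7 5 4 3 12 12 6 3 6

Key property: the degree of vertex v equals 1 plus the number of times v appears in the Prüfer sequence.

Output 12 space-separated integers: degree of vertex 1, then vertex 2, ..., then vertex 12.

p_1 = 5: count[5] becomes 1
p_2 = 7: count[7] becomes 1
p_3 = 5: count[5] becomes 2
p_4 = 4: count[4] becomes 1
p_5 = 3: count[3] becomes 1
p_6 = 12: count[12] becomes 1
p_7 = 12: count[12] becomes 2
p_8 = 6: count[6] becomes 1
p_9 = 3: count[3] becomes 2
p_10 = 6: count[6] becomes 2
Degrees (1 + count): deg[1]=1+0=1, deg[2]=1+0=1, deg[3]=1+2=3, deg[4]=1+1=2, deg[5]=1+2=3, deg[6]=1+2=3, deg[7]=1+1=2, deg[8]=1+0=1, deg[9]=1+0=1, deg[10]=1+0=1, deg[11]=1+0=1, deg[12]=1+2=3

Answer: 1 1 3 2 3 3 2 1 1 1 1 3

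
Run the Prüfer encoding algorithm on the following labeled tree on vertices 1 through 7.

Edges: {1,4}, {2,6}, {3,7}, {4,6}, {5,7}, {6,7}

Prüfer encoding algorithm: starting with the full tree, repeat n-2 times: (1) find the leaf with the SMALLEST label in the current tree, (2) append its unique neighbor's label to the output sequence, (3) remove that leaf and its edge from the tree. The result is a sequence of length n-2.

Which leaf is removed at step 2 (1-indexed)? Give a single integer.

Step 1: current leaves = {1,2,3,5}. Remove leaf 1 (neighbor: 4).
Step 2: current leaves = {2,3,4,5}. Remove leaf 2 (neighbor: 6).

Answer: 2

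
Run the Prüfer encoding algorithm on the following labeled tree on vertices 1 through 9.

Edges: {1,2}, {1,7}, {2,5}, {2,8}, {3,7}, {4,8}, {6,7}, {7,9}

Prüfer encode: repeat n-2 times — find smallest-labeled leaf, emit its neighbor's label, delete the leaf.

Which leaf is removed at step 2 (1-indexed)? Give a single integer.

Answer: 4

Derivation:
Step 1: current leaves = {3,4,5,6,9}. Remove leaf 3 (neighbor: 7).
Step 2: current leaves = {4,5,6,9}. Remove leaf 4 (neighbor: 8).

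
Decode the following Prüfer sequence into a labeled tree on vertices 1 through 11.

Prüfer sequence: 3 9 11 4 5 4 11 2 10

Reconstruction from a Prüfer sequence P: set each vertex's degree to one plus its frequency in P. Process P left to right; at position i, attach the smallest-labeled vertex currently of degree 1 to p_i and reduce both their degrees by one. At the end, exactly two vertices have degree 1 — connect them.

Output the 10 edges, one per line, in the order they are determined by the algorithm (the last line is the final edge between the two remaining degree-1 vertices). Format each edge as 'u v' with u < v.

Answer: 1 3
3 9
6 11
4 7
5 8
4 5
4 11
2 9
2 10
10 11

Derivation:
Initial degrees: {1:1, 2:2, 3:2, 4:3, 5:2, 6:1, 7:1, 8:1, 9:2, 10:2, 11:3}
Step 1: smallest deg-1 vertex = 1, p_1 = 3. Add edge {1,3}. Now deg[1]=0, deg[3]=1.
Step 2: smallest deg-1 vertex = 3, p_2 = 9. Add edge {3,9}. Now deg[3]=0, deg[9]=1.
Step 3: smallest deg-1 vertex = 6, p_3 = 11. Add edge {6,11}. Now deg[6]=0, deg[11]=2.
Step 4: smallest deg-1 vertex = 7, p_4 = 4. Add edge {4,7}. Now deg[7]=0, deg[4]=2.
Step 5: smallest deg-1 vertex = 8, p_5 = 5. Add edge {5,8}. Now deg[8]=0, deg[5]=1.
Step 6: smallest deg-1 vertex = 5, p_6 = 4. Add edge {4,5}. Now deg[5]=0, deg[4]=1.
Step 7: smallest deg-1 vertex = 4, p_7 = 11. Add edge {4,11}. Now deg[4]=0, deg[11]=1.
Step 8: smallest deg-1 vertex = 9, p_8 = 2. Add edge {2,9}. Now deg[9]=0, deg[2]=1.
Step 9: smallest deg-1 vertex = 2, p_9 = 10. Add edge {2,10}. Now deg[2]=0, deg[10]=1.
Final: two remaining deg-1 vertices are 10, 11. Add edge {10,11}.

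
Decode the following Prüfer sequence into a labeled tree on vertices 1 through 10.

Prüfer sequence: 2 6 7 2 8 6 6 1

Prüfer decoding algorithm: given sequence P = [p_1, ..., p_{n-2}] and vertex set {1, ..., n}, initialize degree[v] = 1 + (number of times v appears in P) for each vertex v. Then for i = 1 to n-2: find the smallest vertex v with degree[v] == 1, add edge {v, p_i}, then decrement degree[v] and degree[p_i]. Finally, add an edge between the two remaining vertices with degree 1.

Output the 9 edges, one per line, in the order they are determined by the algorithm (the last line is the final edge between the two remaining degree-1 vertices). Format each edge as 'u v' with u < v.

Answer: 2 3
4 6
5 7
2 7
2 8
6 8
6 9
1 6
1 10

Derivation:
Initial degrees: {1:2, 2:3, 3:1, 4:1, 5:1, 6:4, 7:2, 8:2, 9:1, 10:1}
Step 1: smallest deg-1 vertex = 3, p_1 = 2. Add edge {2,3}. Now deg[3]=0, deg[2]=2.
Step 2: smallest deg-1 vertex = 4, p_2 = 6. Add edge {4,6}. Now deg[4]=0, deg[6]=3.
Step 3: smallest deg-1 vertex = 5, p_3 = 7. Add edge {5,7}. Now deg[5]=0, deg[7]=1.
Step 4: smallest deg-1 vertex = 7, p_4 = 2. Add edge {2,7}. Now deg[7]=0, deg[2]=1.
Step 5: smallest deg-1 vertex = 2, p_5 = 8. Add edge {2,8}. Now deg[2]=0, deg[8]=1.
Step 6: smallest deg-1 vertex = 8, p_6 = 6. Add edge {6,8}. Now deg[8]=0, deg[6]=2.
Step 7: smallest deg-1 vertex = 9, p_7 = 6. Add edge {6,9}. Now deg[9]=0, deg[6]=1.
Step 8: smallest deg-1 vertex = 6, p_8 = 1. Add edge {1,6}. Now deg[6]=0, deg[1]=1.
Final: two remaining deg-1 vertices are 1, 10. Add edge {1,10}.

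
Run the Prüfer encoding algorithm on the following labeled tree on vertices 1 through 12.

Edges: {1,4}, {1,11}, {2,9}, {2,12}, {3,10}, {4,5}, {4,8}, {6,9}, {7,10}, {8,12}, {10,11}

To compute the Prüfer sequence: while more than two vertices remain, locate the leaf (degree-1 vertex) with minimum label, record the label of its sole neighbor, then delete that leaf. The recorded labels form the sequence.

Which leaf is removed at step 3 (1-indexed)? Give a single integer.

Answer: 6

Derivation:
Step 1: current leaves = {3,5,6,7}. Remove leaf 3 (neighbor: 10).
Step 2: current leaves = {5,6,7}. Remove leaf 5 (neighbor: 4).
Step 3: current leaves = {6,7}. Remove leaf 6 (neighbor: 9).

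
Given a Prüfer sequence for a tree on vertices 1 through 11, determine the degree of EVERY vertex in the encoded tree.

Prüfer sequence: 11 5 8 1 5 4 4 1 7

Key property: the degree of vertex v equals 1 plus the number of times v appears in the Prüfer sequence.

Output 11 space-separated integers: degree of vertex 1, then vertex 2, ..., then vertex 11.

p_1 = 11: count[11] becomes 1
p_2 = 5: count[5] becomes 1
p_3 = 8: count[8] becomes 1
p_4 = 1: count[1] becomes 1
p_5 = 5: count[5] becomes 2
p_6 = 4: count[4] becomes 1
p_7 = 4: count[4] becomes 2
p_8 = 1: count[1] becomes 2
p_9 = 7: count[7] becomes 1
Degrees (1 + count): deg[1]=1+2=3, deg[2]=1+0=1, deg[3]=1+0=1, deg[4]=1+2=3, deg[5]=1+2=3, deg[6]=1+0=1, deg[7]=1+1=2, deg[8]=1+1=2, deg[9]=1+0=1, deg[10]=1+0=1, deg[11]=1+1=2

Answer: 3 1 1 3 3 1 2 2 1 1 2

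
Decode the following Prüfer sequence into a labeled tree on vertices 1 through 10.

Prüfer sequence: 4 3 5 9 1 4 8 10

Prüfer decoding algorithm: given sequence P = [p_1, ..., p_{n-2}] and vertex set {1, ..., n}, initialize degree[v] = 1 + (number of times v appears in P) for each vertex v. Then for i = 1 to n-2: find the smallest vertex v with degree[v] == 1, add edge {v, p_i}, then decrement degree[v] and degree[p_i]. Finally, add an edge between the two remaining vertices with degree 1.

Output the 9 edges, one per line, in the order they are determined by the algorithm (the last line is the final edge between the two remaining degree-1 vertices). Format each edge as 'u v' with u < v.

Initial degrees: {1:2, 2:1, 3:2, 4:3, 5:2, 6:1, 7:1, 8:2, 9:2, 10:2}
Step 1: smallest deg-1 vertex = 2, p_1 = 4. Add edge {2,4}. Now deg[2]=0, deg[4]=2.
Step 2: smallest deg-1 vertex = 6, p_2 = 3. Add edge {3,6}. Now deg[6]=0, deg[3]=1.
Step 3: smallest deg-1 vertex = 3, p_3 = 5. Add edge {3,5}. Now deg[3]=0, deg[5]=1.
Step 4: smallest deg-1 vertex = 5, p_4 = 9. Add edge {5,9}. Now deg[5]=0, deg[9]=1.
Step 5: smallest deg-1 vertex = 7, p_5 = 1. Add edge {1,7}. Now deg[7]=0, deg[1]=1.
Step 6: smallest deg-1 vertex = 1, p_6 = 4. Add edge {1,4}. Now deg[1]=0, deg[4]=1.
Step 7: smallest deg-1 vertex = 4, p_7 = 8. Add edge {4,8}. Now deg[4]=0, deg[8]=1.
Step 8: smallest deg-1 vertex = 8, p_8 = 10. Add edge {8,10}. Now deg[8]=0, deg[10]=1.
Final: two remaining deg-1 vertices are 9, 10. Add edge {9,10}.

Answer: 2 4
3 6
3 5
5 9
1 7
1 4
4 8
8 10
9 10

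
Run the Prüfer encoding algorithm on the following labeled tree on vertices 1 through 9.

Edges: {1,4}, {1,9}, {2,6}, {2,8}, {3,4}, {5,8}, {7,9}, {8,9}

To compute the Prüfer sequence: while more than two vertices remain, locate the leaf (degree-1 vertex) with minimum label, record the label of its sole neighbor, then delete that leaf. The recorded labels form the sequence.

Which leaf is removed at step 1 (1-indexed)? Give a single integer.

Step 1: current leaves = {3,5,6,7}. Remove leaf 3 (neighbor: 4).

Answer: 3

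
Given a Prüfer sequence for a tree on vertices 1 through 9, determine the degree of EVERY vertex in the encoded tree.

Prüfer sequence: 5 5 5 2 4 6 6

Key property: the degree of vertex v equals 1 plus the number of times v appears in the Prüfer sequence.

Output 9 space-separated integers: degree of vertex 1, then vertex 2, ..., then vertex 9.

p_1 = 5: count[5] becomes 1
p_2 = 5: count[5] becomes 2
p_3 = 5: count[5] becomes 3
p_4 = 2: count[2] becomes 1
p_5 = 4: count[4] becomes 1
p_6 = 6: count[6] becomes 1
p_7 = 6: count[6] becomes 2
Degrees (1 + count): deg[1]=1+0=1, deg[2]=1+1=2, deg[3]=1+0=1, deg[4]=1+1=2, deg[5]=1+3=4, deg[6]=1+2=3, deg[7]=1+0=1, deg[8]=1+0=1, deg[9]=1+0=1

Answer: 1 2 1 2 4 3 1 1 1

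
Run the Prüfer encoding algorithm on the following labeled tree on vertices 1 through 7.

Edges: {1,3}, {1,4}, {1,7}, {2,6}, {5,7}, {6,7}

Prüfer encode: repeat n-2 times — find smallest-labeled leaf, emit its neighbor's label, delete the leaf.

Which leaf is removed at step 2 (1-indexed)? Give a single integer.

Step 1: current leaves = {2,3,4,5}. Remove leaf 2 (neighbor: 6).
Step 2: current leaves = {3,4,5,6}. Remove leaf 3 (neighbor: 1).

Answer: 3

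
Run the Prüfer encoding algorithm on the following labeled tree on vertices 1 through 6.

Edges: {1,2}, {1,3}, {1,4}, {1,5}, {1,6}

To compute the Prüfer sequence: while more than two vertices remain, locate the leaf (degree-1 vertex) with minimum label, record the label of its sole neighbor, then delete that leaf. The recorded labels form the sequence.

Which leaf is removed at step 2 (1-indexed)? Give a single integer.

Step 1: current leaves = {2,3,4,5,6}. Remove leaf 2 (neighbor: 1).
Step 2: current leaves = {3,4,5,6}. Remove leaf 3 (neighbor: 1).

Answer: 3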